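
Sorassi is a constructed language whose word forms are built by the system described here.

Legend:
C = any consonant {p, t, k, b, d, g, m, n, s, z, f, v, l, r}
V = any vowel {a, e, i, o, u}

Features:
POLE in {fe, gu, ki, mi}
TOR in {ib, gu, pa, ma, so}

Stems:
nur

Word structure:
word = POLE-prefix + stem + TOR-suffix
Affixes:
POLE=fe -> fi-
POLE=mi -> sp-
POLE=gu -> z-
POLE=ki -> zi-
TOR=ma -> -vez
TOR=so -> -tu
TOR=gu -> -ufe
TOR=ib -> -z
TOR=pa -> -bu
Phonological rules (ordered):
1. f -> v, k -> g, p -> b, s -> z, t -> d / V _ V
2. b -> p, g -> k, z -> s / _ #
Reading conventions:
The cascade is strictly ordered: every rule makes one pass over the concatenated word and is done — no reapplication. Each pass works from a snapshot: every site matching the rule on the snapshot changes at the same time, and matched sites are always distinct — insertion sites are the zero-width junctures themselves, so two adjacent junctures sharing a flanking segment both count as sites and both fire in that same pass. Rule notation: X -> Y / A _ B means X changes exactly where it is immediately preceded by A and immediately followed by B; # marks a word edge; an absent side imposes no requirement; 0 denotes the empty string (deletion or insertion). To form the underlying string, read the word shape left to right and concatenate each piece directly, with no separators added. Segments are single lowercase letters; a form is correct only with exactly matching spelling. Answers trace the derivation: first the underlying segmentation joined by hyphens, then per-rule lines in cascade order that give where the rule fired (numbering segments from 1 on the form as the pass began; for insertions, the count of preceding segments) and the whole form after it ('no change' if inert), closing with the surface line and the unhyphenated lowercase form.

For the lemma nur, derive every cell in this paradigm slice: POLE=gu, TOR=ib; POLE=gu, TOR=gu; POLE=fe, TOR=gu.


cell POLE=gu, TOR=ib:
underlying: z-nur-z
1. f -> v, k -> g, p -> b, s -> z, t -> d / V _ V: no change
2. b -> p, g -> k, z -> s / _ #: fires at position(s) 5: znurs
surface: znurs

cell POLE=gu, TOR=gu:
underlying: z-nur-ufe
1. f -> v, k -> g, p -> b, s -> z, t -> d / V _ V: fires at position(s) 6: znuruve
2. b -> p, g -> k, z -> s / _ #: no change
surface: znuruve

cell POLE=fe, TOR=gu:
underlying: fi-nur-ufe
1. f -> v, k -> g, p -> b, s -> z, t -> d / V _ V: fires at position(s) 7: finuruve
2. b -> p, g -> k, z -> s / _ #: no change
surface: finuruve


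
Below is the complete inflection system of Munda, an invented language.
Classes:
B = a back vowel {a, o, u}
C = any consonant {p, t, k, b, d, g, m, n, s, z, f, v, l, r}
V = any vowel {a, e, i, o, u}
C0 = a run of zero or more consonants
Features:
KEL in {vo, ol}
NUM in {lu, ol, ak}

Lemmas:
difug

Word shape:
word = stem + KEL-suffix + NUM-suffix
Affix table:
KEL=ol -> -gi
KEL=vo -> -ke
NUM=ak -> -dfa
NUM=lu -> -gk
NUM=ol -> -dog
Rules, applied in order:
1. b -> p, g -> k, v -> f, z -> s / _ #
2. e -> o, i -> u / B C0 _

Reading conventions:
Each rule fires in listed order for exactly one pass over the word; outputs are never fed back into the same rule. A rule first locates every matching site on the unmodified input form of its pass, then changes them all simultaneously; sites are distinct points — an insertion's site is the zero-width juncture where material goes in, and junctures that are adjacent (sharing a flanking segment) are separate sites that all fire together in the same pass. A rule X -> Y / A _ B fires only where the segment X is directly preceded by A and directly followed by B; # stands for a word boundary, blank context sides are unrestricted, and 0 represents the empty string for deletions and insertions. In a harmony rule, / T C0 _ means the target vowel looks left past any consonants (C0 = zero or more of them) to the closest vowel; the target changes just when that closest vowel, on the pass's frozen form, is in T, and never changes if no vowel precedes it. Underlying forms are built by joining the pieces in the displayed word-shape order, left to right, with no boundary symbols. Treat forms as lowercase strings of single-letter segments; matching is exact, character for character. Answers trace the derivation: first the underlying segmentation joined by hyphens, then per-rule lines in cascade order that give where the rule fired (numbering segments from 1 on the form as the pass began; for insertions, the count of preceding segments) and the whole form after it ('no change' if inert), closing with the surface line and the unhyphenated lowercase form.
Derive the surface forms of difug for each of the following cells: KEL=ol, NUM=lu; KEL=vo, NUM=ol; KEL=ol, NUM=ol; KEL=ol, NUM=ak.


cell KEL=ol, NUM=lu:
underlying: difug-gi-gk
1. b -> p, g -> k, v -> f, z -> s / _ #: no change
2. e -> o, i -> u / B C0 _: fires at position(s) 7: difuggugk
surface: difuggugk

cell KEL=vo, NUM=ol:
underlying: difug-ke-dog
1. b -> p, g -> k, v -> f, z -> s / _ #: fires at position(s) 10: difugkedok
2. e -> o, i -> u / B C0 _: fires at position(s) 7: difugkodok
surface: difugkodok

cell KEL=ol, NUM=ol:
underlying: difug-gi-dog
1. b -> p, g -> k, v -> f, z -> s / _ #: fires at position(s) 10: difuggidok
2. e -> o, i -> u / B C0 _: fires at position(s) 7: difuggudok
surface: difuggudok

cell KEL=ol, NUM=ak:
underlying: difug-gi-dfa
1. b -> p, g -> k, v -> f, z -> s / _ #: no change
2. e -> o, i -> u / B C0 _: fires at position(s) 7: difuggudfa
surface: difuggudfa


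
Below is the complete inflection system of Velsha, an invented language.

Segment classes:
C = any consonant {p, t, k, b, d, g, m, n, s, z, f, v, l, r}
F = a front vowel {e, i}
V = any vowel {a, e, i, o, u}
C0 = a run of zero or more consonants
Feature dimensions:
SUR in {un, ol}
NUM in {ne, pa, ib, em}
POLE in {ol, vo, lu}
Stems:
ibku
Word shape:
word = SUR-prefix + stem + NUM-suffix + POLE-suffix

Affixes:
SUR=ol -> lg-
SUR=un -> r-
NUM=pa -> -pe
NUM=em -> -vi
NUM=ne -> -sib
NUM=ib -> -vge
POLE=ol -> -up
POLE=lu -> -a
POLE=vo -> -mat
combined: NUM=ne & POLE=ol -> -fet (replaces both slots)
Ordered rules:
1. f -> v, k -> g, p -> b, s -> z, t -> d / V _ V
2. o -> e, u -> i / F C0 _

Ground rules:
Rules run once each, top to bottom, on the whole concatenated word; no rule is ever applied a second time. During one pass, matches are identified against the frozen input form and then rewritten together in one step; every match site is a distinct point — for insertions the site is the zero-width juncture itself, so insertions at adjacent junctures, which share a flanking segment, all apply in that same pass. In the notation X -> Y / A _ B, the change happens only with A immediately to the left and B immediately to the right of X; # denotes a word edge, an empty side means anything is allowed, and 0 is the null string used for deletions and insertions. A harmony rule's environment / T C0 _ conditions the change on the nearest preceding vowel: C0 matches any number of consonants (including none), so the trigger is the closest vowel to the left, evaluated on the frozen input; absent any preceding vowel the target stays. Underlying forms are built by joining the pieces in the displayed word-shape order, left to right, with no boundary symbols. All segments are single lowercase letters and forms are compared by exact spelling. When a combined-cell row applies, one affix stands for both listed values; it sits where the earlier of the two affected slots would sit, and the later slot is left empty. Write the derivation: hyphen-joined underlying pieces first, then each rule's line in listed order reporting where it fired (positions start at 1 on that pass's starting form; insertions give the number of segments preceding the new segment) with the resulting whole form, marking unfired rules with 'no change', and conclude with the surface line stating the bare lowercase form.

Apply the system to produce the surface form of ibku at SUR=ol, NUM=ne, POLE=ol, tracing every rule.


underlying: lg-ibku-fet
1. f -> v, k -> g, p -> b, s -> z, t -> d / V _ V: fires at position(s) 7: lgibkuvet
2. o -> e, u -> i / F C0 _: fires at position(s) 6: lgibkivet
surface: lgibkivet


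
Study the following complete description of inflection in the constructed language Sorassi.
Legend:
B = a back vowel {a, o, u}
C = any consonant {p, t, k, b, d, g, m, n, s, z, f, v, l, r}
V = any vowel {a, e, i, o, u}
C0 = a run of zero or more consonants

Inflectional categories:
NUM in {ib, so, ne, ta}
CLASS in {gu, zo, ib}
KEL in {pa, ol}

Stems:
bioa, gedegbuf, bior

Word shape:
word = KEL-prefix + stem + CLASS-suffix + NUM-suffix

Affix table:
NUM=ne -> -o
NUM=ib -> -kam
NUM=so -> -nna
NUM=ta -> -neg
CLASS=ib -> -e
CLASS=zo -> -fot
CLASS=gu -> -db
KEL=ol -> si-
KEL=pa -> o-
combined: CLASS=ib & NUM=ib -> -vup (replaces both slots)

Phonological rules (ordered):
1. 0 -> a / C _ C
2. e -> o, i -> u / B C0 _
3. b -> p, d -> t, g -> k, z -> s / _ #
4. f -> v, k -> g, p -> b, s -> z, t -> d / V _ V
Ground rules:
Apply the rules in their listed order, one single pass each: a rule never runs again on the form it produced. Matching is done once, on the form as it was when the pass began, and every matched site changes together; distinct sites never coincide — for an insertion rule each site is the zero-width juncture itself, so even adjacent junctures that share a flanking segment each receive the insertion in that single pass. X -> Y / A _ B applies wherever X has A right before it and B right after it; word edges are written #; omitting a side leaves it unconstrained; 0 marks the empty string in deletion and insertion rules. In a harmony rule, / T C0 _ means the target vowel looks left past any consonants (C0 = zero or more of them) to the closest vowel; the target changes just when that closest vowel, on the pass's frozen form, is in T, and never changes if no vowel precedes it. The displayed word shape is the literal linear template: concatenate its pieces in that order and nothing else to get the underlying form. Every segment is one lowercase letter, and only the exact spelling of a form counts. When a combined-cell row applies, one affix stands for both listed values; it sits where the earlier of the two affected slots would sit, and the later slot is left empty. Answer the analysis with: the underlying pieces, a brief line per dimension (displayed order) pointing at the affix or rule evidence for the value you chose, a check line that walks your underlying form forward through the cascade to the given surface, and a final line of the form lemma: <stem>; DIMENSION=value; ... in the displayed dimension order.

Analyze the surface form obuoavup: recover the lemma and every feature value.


underlying: o-bioa-vup
NUM=ib - signalled by the combined affix row
CLASS=ib - signalled by the combined affix row
KEL=pa - signalled by the affix o-
check: obioavup -> obioavup -> obuoavup -> obuoavup -> obuoavup
lemma: bioa; NUM=ib; CLASS=ib; KEL=pa


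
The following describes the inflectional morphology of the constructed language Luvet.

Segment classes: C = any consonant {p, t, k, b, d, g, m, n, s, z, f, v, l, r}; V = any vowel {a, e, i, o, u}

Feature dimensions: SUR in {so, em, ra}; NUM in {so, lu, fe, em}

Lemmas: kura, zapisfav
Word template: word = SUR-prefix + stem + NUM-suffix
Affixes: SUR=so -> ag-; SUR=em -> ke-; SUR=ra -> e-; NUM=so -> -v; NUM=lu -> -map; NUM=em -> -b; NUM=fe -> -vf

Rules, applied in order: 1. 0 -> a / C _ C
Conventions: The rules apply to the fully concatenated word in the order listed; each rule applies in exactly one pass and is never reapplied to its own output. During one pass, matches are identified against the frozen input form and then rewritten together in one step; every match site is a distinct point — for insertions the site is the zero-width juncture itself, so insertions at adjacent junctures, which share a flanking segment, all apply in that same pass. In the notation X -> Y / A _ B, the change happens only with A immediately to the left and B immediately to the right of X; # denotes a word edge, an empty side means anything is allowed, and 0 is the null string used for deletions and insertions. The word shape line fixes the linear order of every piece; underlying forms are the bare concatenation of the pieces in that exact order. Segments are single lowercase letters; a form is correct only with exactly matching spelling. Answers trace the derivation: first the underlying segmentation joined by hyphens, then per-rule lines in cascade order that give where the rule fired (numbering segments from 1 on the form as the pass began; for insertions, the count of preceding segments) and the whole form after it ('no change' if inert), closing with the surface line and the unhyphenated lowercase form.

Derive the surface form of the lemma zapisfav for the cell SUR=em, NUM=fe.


underlying: ke-zapisfav-vf
1. 0 -> a / C _ C: inserts after position(s) 7, 10, 11: kezapisafavavaf
surface: kezapisafavavaf


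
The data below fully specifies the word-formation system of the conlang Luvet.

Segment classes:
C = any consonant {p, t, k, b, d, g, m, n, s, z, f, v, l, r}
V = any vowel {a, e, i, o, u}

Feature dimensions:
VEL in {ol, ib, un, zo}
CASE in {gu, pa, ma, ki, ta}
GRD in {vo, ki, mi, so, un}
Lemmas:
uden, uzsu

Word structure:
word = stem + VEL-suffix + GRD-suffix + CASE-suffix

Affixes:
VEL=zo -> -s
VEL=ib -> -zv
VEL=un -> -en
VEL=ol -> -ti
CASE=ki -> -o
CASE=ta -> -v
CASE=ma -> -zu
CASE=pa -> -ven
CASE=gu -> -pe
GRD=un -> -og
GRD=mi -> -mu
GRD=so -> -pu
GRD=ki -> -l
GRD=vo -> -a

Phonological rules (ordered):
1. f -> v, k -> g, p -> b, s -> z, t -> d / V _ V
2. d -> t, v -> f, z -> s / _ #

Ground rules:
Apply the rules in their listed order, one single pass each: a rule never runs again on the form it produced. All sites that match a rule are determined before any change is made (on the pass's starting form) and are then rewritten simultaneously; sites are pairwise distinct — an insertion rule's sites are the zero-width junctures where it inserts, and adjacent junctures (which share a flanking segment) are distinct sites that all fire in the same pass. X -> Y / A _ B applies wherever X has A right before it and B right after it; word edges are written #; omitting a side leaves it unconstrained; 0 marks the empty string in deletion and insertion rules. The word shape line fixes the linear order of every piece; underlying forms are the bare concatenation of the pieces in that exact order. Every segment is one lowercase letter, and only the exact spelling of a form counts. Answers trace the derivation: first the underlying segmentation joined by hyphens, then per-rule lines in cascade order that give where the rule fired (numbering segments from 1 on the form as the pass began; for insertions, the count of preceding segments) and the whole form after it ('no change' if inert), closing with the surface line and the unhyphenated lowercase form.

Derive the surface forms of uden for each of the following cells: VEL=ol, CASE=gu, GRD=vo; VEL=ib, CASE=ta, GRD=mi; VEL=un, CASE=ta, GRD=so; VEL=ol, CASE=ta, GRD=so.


cell VEL=ol, CASE=gu, GRD=vo:
underlying: uden-ti-a-pe
1. f -> v, k -> g, p -> b, s -> z, t -> d / V _ V: fires at position(s) 8: udentiabe
2. d -> t, v -> f, z -> s / _ #: no change
surface: udentiabe

cell VEL=ib, CASE=ta, GRD=mi:
underlying: uden-zv-mu-v
1. f -> v, k -> g, p -> b, s -> z, t -> d / V _ V: no change
2. d -> t, v -> f, z -> s / _ #: fires at position(s) 9: udenzvmuf
surface: udenzvmuf

cell VEL=un, CASE=ta, GRD=so:
underlying: uden-en-pu-v
1. f -> v, k -> g, p -> b, s -> z, t -> d / V _ V: no change
2. d -> t, v -> f, z -> s / _ #: fires at position(s) 9: udenenpuf
surface: udenenpuf

cell VEL=ol, CASE=ta, GRD=so:
underlying: uden-ti-pu-v
1. f -> v, k -> g, p -> b, s -> z, t -> d / V _ V: fires at position(s) 7: udentibuv
2. d -> t, v -> f, z -> s / _ #: fires at position(s) 9: udentibuf
surface: udentibuf


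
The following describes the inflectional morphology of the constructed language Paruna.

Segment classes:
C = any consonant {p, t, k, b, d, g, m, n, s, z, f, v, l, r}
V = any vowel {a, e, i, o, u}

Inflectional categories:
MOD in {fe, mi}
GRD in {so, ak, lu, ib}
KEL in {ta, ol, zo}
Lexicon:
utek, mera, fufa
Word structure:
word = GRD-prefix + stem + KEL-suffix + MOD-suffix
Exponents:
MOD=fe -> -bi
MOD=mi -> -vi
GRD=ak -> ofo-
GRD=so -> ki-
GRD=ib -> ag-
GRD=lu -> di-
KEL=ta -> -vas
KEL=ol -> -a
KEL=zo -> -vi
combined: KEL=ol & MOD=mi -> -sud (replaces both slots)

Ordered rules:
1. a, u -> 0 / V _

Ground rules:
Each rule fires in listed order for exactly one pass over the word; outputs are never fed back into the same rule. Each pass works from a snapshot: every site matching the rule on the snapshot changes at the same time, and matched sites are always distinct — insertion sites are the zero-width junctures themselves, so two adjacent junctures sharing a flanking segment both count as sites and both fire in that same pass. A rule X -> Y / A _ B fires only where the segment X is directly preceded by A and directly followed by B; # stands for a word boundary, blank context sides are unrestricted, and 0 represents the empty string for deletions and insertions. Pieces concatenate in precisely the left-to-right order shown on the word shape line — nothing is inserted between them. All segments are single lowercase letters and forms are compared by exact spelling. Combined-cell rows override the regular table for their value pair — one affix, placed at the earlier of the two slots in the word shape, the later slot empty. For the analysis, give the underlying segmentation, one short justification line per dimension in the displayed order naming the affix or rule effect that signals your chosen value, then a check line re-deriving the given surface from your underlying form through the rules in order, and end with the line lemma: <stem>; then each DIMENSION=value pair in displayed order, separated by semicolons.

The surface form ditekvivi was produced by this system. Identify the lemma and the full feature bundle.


underlying: di-utek-vi-vi
MOD=mi - signalled by the affix -vi
GRD=lu - signalled by the affix di-
KEL=zo - signalled by the affix -vi
check: diutekvivi -> ditekvivi
lemma: utek; MOD=mi; GRD=lu; KEL=zo


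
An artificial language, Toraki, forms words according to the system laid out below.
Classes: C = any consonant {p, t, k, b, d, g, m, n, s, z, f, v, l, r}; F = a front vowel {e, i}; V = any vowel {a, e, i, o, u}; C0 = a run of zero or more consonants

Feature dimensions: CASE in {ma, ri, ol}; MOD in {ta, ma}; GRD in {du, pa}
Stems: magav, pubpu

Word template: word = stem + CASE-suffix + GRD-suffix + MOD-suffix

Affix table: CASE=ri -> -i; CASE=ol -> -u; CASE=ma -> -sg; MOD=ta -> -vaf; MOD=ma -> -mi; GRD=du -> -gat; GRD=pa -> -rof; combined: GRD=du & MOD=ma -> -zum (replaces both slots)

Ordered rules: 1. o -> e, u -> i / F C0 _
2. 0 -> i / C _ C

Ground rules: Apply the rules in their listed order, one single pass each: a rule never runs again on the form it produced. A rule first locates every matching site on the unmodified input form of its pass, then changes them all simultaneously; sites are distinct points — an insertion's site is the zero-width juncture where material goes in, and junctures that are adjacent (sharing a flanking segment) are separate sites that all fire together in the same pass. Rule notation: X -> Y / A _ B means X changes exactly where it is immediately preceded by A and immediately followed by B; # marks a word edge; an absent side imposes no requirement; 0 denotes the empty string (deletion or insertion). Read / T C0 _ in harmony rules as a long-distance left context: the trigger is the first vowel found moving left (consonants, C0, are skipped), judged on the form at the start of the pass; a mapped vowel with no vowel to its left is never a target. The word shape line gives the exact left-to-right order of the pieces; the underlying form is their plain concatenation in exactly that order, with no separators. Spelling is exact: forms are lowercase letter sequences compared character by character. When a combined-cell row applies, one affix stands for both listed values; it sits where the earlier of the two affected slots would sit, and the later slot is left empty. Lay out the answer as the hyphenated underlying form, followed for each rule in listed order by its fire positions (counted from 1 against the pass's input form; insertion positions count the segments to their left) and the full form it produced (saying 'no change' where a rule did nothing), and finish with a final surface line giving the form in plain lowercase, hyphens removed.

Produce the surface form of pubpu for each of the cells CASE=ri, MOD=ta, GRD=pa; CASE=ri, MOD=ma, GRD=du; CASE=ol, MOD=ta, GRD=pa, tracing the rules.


cell CASE=ri, MOD=ta, GRD=pa:
underlying: pubpu-i-rof-vaf
1. o -> e, u -> i / F C0 _: fires at position(s) 8: pubpuirefvaf
2. 0 -> i / C _ C: inserts after position(s) 3, 9: pubipuirefivaf
surface: pubipuirefivaf

cell CASE=ri, MOD=ma, GRD=du:
underlying: pubpu-i-zum
1. o -> e, u -> i / F C0 _: fires at position(s) 8: pubpuizim
2. 0 -> i / C _ C: inserts after position(s) 3: pubipuizim
surface: pubipuizim

cell CASE=ol, MOD=ta, GRD=pa:
underlying: pubpu-u-rof-vaf
1. o -> e, u -> i / F C0 _: no change
2. 0 -> i / C _ C: inserts after position(s) 3, 9: pubipuurofivaf
surface: pubipuurofivaf


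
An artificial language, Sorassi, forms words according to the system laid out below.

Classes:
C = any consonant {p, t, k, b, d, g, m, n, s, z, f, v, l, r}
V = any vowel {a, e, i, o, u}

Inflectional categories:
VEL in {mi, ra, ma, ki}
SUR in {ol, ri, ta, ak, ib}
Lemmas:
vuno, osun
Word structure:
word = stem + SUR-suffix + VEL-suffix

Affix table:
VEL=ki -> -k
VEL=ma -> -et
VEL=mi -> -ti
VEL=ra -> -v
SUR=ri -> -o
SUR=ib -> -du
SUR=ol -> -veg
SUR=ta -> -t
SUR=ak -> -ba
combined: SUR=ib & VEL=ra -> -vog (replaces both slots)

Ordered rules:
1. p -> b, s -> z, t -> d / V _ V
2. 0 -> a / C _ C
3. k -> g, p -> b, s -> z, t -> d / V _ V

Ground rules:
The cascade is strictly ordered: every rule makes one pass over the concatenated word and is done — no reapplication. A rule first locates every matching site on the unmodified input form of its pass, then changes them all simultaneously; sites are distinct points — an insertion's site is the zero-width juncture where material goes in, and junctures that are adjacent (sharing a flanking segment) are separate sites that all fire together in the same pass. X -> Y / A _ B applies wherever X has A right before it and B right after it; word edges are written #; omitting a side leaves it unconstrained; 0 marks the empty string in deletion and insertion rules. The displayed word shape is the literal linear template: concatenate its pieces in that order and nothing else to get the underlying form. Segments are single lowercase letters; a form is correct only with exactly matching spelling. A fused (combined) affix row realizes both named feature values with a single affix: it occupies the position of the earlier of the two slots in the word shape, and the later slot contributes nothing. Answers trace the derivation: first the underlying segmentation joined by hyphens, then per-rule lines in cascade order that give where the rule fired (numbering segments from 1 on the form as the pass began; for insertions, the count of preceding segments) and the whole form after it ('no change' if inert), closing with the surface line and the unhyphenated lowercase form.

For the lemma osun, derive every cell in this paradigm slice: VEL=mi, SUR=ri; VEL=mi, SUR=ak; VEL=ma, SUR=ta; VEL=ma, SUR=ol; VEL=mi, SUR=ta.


cell VEL=mi, SUR=ri:
underlying: osun-o-ti
1. p -> b, s -> z, t -> d / V _ V: fires at position(s) 2, 6: ozunodi
2. 0 -> a / C _ C: no change
3. k -> g, p -> b, s -> z, t -> d / V _ V: no change
surface: ozunodi

cell VEL=mi, SUR=ak:
underlying: osun-ba-ti
1. p -> b, s -> z, t -> d / V _ V: fires at position(s) 2, 7: ozunbadi
2. 0 -> a / C _ C: inserts after position(s) 4: ozunabadi
3. k -> g, p -> b, s -> z, t -> d / V _ V: no change
surface: ozunabadi

cell VEL=ma, SUR=ta:
underlying: osun-t-et
1. p -> b, s -> z, t -> d / V _ V: fires at position(s) 2: ozuntet
2. 0 -> a / C _ C: inserts after position(s) 4: ozunatet
3. k -> g, p -> b, s -> z, t -> d / V _ V: fires at position(s) 6: ozunadet
surface: ozunadet

cell VEL=ma, SUR=ol:
underlying: osun-veg-et
1. p -> b, s -> z, t -> d / V _ V: fires at position(s) 2: ozunveget
2. 0 -> a / C _ C: inserts after position(s) 4: ozunaveget
3. k -> g, p -> b, s -> z, t -> d / V _ V: no change
surface: ozunaveget

cell VEL=mi, SUR=ta:
underlying: osun-t-ti
1. p -> b, s -> z, t -> d / V _ V: fires at position(s) 2: ozuntti
2. 0 -> a / C _ C: inserts after position(s) 4, 5: ozunatati
3. k -> g, p -> b, s -> z, t -> d / V _ V: fires at position(s) 6, 8: ozunadadi
surface: ozunadadi


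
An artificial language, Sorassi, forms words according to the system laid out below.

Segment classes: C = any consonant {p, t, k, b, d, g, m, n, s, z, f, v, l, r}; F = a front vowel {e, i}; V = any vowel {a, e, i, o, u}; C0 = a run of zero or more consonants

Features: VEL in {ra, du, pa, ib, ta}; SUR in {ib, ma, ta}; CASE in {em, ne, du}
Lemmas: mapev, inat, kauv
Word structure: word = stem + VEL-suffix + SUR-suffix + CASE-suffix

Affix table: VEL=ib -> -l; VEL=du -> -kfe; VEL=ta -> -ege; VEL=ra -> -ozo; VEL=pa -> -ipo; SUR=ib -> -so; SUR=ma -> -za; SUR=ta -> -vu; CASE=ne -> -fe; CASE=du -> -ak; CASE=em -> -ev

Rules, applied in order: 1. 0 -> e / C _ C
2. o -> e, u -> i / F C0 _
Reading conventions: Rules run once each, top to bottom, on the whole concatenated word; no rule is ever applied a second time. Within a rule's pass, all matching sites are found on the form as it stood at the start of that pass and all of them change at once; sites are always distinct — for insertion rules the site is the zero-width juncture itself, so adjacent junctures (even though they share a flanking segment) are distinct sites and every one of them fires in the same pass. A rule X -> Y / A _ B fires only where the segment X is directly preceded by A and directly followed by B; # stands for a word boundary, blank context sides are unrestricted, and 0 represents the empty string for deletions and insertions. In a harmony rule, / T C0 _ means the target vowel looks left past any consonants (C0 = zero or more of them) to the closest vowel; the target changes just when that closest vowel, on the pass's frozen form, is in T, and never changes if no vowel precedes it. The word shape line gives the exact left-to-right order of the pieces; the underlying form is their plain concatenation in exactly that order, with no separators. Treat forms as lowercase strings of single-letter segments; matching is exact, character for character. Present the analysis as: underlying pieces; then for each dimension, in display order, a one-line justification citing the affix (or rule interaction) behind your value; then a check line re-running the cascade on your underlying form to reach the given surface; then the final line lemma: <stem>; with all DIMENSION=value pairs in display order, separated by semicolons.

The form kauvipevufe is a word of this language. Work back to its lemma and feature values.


underlying: kauv-ipo-vu-fe
VEL=pa - signalled by the affix -ipo
SUR=ta - signalled by the affix -vu
CASE=ne - signalled by the affix -fe
check: kauvipovufe -> kauvipovufe -> kauvipevufe
lemma: kauv; VEL=pa; SUR=ta; CASE=ne


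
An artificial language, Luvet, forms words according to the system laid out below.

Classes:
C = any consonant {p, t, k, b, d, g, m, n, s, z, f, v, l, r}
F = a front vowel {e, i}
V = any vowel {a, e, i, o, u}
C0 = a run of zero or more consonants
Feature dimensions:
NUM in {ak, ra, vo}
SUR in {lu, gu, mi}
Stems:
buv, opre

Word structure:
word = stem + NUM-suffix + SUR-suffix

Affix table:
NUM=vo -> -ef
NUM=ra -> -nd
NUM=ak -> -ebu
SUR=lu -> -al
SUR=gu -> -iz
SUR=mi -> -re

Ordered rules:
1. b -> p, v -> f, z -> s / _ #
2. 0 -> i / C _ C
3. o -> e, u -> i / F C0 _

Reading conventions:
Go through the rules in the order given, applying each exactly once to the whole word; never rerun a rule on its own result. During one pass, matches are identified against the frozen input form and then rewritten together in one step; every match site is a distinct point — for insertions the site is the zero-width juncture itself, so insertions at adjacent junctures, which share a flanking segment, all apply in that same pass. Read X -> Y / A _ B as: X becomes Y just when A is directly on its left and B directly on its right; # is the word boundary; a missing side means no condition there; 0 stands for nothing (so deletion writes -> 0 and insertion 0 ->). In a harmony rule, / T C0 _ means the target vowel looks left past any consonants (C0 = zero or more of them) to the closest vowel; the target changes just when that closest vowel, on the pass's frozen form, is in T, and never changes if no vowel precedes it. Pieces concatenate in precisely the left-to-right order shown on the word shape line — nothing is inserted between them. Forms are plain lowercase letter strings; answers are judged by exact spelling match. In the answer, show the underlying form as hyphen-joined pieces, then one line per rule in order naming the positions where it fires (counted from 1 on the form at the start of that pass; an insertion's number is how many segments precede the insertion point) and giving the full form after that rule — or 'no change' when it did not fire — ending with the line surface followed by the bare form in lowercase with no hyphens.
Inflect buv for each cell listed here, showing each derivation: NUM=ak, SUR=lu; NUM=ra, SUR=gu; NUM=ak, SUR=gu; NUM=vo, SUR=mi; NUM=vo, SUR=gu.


cell NUM=ak, SUR=lu:
underlying: buv-ebu-al
1. b -> p, v -> f, z -> s / _ #: no change
2. 0 -> i / C _ C: no change
3. o -> e, u -> i / F C0 _: fires at position(s) 6: buvebial
surface: buvebial

cell NUM=ra, SUR=gu:
underlying: buv-nd-iz
1. b -> p, v -> f, z -> s / _ #: fires at position(s) 7: buvndis
2. 0 -> i / C _ C: inserts after position(s) 3, 4: buvinidis
3. o -> e, u -> i / F C0 _: no change
surface: buvinidis

cell NUM=ak, SUR=gu:
underlying: buv-ebu-iz
1. b -> p, v -> f, z -> s / _ #: fires at position(s) 8: buvebuis
2. 0 -> i / C _ C: no change
3. o -> e, u -> i / F C0 _: fires at position(s) 6: buvebiis
surface: buvebiis

cell NUM=vo, SUR=mi:
underlying: buv-ef-re
1. b -> p, v -> f, z -> s / _ #: no change
2. 0 -> i / C _ C: inserts after position(s) 5: buvefire
3. o -> e, u -> i / F C0 _: no change
surface: buvefire

cell NUM=vo, SUR=gu:
underlying: buv-ef-iz
1. b -> p, v -> f, z -> s / _ #: fires at position(s) 7: buvefis
2. 0 -> i / C _ C: no change
3. o -> e, u -> i / F C0 _: no change
surface: buvefis


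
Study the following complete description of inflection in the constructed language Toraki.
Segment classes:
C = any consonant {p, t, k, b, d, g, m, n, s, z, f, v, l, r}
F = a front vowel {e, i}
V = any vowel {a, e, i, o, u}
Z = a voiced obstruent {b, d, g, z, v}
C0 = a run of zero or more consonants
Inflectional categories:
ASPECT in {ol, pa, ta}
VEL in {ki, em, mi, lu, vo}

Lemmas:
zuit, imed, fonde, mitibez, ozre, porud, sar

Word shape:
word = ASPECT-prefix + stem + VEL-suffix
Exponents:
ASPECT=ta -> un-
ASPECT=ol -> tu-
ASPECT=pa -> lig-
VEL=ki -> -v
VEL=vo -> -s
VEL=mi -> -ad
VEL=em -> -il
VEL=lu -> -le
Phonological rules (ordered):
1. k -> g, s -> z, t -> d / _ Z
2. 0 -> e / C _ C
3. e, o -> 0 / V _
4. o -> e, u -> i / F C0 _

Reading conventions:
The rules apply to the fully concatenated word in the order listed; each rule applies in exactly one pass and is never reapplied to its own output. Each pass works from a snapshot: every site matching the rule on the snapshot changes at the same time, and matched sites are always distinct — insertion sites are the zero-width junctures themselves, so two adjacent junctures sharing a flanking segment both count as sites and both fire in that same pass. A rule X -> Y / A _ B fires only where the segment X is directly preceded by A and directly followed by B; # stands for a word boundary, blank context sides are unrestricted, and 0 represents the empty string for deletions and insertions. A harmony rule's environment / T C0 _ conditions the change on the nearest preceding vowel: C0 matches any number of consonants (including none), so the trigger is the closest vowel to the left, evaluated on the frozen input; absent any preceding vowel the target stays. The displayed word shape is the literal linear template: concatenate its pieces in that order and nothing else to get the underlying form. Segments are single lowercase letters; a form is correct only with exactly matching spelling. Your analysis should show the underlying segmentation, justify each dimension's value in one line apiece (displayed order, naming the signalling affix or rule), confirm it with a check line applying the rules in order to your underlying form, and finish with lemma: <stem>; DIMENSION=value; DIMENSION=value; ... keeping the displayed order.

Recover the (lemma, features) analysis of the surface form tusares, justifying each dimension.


underlying: tu-sar-s
ASPECT=ol - signalled by the affix tu-
VEL=vo - signalled by the affix -s
check: tusars -> tusars -> tusares -> tusares -> tusares
lemma: sar; ASPECT=ol; VEL=vo


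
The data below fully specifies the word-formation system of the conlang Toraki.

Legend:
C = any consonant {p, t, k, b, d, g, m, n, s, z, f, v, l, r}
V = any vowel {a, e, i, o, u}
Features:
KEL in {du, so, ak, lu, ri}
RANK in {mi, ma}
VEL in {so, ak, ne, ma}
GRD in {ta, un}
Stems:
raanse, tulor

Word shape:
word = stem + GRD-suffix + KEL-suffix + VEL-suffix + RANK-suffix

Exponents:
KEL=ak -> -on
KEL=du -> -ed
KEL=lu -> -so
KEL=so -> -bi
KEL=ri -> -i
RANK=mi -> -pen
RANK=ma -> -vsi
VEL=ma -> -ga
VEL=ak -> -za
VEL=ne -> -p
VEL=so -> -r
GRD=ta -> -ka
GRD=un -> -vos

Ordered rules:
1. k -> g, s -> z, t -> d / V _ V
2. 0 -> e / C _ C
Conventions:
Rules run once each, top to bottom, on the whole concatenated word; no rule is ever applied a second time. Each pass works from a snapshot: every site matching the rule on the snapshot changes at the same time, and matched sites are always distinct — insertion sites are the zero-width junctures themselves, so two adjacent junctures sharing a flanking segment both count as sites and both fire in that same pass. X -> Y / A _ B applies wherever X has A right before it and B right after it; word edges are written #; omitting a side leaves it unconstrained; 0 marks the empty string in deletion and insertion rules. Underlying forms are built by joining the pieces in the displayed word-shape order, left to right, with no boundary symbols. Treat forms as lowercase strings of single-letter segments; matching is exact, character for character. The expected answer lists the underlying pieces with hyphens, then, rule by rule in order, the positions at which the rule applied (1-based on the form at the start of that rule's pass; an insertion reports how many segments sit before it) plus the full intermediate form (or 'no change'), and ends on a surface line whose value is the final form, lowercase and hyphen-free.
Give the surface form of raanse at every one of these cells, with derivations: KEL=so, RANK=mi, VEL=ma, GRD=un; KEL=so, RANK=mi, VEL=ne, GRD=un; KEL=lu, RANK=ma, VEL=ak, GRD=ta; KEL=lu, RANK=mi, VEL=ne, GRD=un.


cell KEL=so, RANK=mi, VEL=ma, GRD=un:
underlying: raanse-vos-bi-ga-pen
1. k -> g, s -> z, t -> d / V _ V: no change
2. 0 -> e / C _ C: inserts after position(s) 4, 9: raanesevosebigapen
surface: raanesevosebigapen

cell KEL=so, RANK=mi, VEL=ne, GRD=un:
underlying: raanse-vos-bi-p-pen
1. k -> g, s -> z, t -> d / V _ V: no change
2. 0 -> e / C _ C: inserts after position(s) 4, 9, 12: raanesevosebipepen
surface: raanesevosebipepen

cell KEL=lu, RANK=ma, VEL=ak, GRD=ta:
underlying: raanse-ka-so-za-vsi
1. k -> g, s -> z, t -> d / V _ V: fires at position(s) 7, 9: raansegazozavsi
2. 0 -> e / C _ C: inserts after position(s) 4, 13: raanesegazozavesi
surface: raanesegazozavesi

cell KEL=lu, RANK=mi, VEL=ne, GRD=un:
underlying: raanse-vos-so-p-pen
1. k -> g, s -> z, t -> d / V _ V: no change
2. 0 -> e / C _ C: inserts after position(s) 4, 9, 12: raanesevosesopepen
surface: raanesevosesopepen


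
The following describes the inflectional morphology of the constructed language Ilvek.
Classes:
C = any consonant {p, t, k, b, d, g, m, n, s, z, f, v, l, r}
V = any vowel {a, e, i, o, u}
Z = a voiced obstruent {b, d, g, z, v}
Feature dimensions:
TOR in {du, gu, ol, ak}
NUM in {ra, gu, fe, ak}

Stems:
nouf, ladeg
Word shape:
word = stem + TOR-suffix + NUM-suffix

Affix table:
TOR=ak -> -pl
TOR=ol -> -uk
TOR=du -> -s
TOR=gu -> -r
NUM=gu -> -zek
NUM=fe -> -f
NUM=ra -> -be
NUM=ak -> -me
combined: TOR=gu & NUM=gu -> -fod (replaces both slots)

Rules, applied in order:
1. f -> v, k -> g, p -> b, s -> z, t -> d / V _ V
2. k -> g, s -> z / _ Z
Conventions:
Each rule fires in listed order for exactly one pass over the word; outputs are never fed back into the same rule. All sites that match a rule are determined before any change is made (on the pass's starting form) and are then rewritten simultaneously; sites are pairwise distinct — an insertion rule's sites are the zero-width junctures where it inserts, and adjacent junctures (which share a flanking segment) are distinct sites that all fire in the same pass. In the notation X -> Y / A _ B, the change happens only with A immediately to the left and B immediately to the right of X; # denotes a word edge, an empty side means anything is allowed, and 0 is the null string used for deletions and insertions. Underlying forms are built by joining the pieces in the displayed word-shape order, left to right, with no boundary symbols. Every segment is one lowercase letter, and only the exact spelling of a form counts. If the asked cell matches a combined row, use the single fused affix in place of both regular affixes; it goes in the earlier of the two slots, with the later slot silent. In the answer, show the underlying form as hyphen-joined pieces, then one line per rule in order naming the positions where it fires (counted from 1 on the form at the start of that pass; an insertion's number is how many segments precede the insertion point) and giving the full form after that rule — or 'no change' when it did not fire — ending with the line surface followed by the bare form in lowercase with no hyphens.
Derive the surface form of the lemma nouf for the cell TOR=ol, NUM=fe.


underlying: nouf-uk-f
1. f -> v, k -> g, p -> b, s -> z, t -> d / V _ V: fires at position(s) 4: nouvukf
2. k -> g, s -> z / _ Z: no change
surface: nouvukf


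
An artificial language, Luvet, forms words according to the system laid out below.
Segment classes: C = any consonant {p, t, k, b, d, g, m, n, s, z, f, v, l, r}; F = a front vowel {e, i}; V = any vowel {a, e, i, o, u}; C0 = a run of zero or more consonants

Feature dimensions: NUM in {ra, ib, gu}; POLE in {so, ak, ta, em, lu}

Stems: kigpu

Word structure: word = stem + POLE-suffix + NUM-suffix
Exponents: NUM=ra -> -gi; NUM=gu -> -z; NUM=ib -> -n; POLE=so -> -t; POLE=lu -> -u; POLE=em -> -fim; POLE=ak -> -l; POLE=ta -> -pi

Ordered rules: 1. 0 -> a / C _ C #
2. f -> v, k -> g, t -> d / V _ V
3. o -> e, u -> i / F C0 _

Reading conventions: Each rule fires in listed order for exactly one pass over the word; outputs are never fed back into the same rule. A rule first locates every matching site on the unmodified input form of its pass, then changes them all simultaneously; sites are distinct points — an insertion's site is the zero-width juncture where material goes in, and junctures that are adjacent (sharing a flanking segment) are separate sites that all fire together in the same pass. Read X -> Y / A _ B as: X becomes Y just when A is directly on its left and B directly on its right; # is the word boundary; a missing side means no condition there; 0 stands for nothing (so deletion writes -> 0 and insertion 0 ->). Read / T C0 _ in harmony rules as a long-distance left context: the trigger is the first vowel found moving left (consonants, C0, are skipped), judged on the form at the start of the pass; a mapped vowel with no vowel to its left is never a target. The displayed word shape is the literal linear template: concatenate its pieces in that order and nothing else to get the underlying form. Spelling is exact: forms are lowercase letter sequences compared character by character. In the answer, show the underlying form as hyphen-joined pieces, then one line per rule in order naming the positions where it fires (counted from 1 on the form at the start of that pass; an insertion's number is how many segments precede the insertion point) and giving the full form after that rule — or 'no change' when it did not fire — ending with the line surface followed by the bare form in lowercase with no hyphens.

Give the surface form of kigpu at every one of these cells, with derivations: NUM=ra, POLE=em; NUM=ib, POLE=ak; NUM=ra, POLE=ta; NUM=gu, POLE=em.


cell NUM=ra, POLE=em:
underlying: kigpu-fim-gi
1. 0 -> a / C _ C #: no change
2. f -> v, k -> g, t -> d / V _ V: fires at position(s) 6: kigpuvimgi
3. o -> e, u -> i / F C0 _: fires at position(s) 5: kigpivimgi
surface: kigpivimgi

cell NUM=ib, POLE=ak:
underlying: kigpu-l-n
1. 0 -> a / C _ C #: inserts after position(s) 6: kigpulan
2. f -> v, k -> g, t -> d / V _ V: no change
3. o -> e, u -> i / F C0 _: fires at position(s) 5: kigpilan
surface: kigpilan

cell NUM=ra, POLE=ta:
underlying: kigpu-pi-gi
1. 0 -> a / C _ C #: no change
2. f -> v, k -> g, t -> d / V _ V: no change
3. o -> e, u -> i / F C0 _: fires at position(s) 5: kigpipigi
surface: kigpipigi

cell NUM=gu, POLE=em:
underlying: kigpu-fim-z
1. 0 -> a / C _ C #: inserts after position(s) 8: kigpufimaz
2. f -> v, k -> g, t -> d / V _ V: fires at position(s) 6: kigpuvimaz
3. o -> e, u -> i / F C0 _: fires at position(s) 5: kigpivimaz
surface: kigpivimaz
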